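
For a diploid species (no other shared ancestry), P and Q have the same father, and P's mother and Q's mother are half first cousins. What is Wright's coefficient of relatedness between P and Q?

Independent pedigree routes through distinct common ancestors add.
P and Q are related in two ways: half-sibs through their shared father (r = 1/4) and half second cousins through their mothers (r = 1/64).
r = 1/4 + 1/64 = 0.265625.

0.265625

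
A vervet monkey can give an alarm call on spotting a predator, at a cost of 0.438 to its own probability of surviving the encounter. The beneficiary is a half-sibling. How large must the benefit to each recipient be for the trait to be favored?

1.752

r to a half-sibling = 0.25 (half-sibs share one parent — one path of length 2: r = (1/2)^2 = 1/4).
Hamilton's rule with n recipients of equal r: n·r·B > C, so B > C/(n·r) = 0.438/(1·0.25) = 1.752.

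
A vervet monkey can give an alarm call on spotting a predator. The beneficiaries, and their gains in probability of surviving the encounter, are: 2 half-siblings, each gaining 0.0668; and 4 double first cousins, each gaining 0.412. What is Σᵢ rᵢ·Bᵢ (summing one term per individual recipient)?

0.4454

r to a half-sibling = 0.25 (half-sibs share one parent — one path of length 2: r = (1/2)^2 = 1/4).
r to a double first cousin = 0.25 (double first cousins share both grandparent pairs — four paths of length 4: r = 4·(1/2)^4 = 1/4).
Summing one r·B term per recipient: 2·0.25·0.0668 + 4·0.25·0.412 = 0.4454.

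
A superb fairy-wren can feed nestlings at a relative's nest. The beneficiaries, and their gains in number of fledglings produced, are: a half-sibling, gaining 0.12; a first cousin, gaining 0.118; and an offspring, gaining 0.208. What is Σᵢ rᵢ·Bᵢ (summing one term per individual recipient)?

r to a half-sibling = 1/4 (half-sibs share one parent — one path of length 2: r = (1/2)^2 = 1/4).
r to a first cousin = 0.125 (first cousins share one grandparent pair — two paths of length 4: r = 2·(1/2)^4 = 1/8).
r to an offspring = 0.5 (one parent–offspring link: r = (1/2)^1 = 1/2).
Summing one r·B term per recipient: 1·0.25·0.12 + 1·0.125·0.118 + 1·0.5·0.208 = 0.14875.

0.14875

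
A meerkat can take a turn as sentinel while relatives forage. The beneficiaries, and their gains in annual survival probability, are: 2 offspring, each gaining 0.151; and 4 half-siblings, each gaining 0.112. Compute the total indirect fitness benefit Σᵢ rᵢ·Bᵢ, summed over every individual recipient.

r to an offspring = 0.5 (one parent–offspring link: r = (1/2)^1 = 1/2).
r to a half-sibling = 0.25 (half-sibs share one parent — one path of length 2: r = (1/2)^2 = 1/4).
Summing one r·B term per recipient: 2·0.5·0.151 + 4·0.25·0.112 = 0.263.

0.263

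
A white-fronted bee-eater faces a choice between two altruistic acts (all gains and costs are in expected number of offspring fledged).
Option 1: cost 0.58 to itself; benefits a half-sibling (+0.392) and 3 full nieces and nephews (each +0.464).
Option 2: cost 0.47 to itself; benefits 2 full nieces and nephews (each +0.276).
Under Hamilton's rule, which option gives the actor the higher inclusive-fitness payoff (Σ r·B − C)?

Option 1: r to a half-sibling = 0.25.
Option 1: r to a full niece or nephew = 0.25.
Option 1: Σ r·B − C = (1·0.25·0.392 + 3·0.25·0.464) − 0.58 = -0.134.
Option 2: r to a full niece or nephew = 0.25.
Option 2: Σ r·B − C = (2·0.25·0.276) − 0.47 = -0.332.
Option 1 has the higher net inclusive-fitness payoff.

Option 1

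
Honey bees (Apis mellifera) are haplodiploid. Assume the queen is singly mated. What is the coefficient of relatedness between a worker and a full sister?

0.75

Haplodiploid full sisters inherit their father's entire haploid genome identically (contributing 1/2) and on average half of their mother's contribution (1/2 · 1/2 = 1/4); r = 1/2 + 1/4 = 3/4.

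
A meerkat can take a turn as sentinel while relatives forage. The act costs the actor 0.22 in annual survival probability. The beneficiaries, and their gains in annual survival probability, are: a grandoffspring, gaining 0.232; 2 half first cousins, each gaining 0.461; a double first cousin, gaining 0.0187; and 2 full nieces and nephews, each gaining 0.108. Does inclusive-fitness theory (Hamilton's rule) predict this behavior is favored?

No

Hamilton's rule: the trait is favored when the sum of r·B over every recipient exceeds the actor's cost C.
r to a grandoffspring = 1/4 (two parent–offspring links: r = (1/2)^2 = 1/4).
r to a half first cousin = 1/16 (half first cousins share one grandparent — one path of length 4: r = (1/2)^4 = 1/16).
r to a double first cousin = 0.25 (double first cousins share both grandparent pairs — four paths of length 4: r = 4·(1/2)^4 = 1/4).
r to a full niece or nephew = 1/4 (full aunt/uncle↔niece/nephew: two paths of length 3 through the shared grandparent pair: r = 2·(1/2)^3 = 1/4).
Summing one r·B term per recipient: 1·0.25·0.232 + 2·0.0625·0.461 + 1·0.25·0.0187 + 2·0.25·0.108 = 0.1743.
0.1743 < 0.22: the indirect benefit is less than the cost.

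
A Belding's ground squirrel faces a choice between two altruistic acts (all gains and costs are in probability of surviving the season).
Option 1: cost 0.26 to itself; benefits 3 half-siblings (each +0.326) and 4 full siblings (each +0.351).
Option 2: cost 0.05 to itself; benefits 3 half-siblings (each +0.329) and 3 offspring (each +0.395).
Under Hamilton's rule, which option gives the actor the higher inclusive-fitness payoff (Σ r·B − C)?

Option 1: r to a half-sibling = 0.25.
Option 1: r to a full sibling = 0.5.
Option 1: Σ r·B − C = (3·0.25·0.326 + 4·0.5·0.351) − 0.26 = 0.6865.
Option 2: r to a half-sibling = 0.25.
Option 2: r to an offspring = 0.5.
Option 2: Σ r·B − C = (3·0.25·0.329 + 3·0.5·0.395) − 0.05 = 0.78925.
Option 2 has the higher net inclusive-fitness payoff.

Option 2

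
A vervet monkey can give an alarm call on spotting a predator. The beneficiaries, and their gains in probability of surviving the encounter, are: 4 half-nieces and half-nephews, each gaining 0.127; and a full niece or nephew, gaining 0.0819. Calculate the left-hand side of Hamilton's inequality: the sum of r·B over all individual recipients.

r to a half-niece or half-nephew = 1/8 (half-aunt/uncle↔niece/nephew: one path of length 3: r = (1/2)^3 = 1/8).
r to a full niece or nephew = 0.25 (full aunt/uncle↔niece/nephew: two paths of length 3 through the shared grandparent pair: r = 2·(1/2)^3 = 1/4).
Summing one r·B term per recipient: 4·0.125·0.127 + 1·0.25·0.0819 = 0.083975.

0.083975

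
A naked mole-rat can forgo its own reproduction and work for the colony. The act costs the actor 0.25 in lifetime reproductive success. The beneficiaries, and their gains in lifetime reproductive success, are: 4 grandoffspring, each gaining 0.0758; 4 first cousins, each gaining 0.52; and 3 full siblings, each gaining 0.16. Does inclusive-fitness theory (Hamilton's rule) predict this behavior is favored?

Yes

Hamilton's rule: the trait is favored when the sum of r·B over every recipient exceeds the actor's cost C.
r to a grandoffspring = 0.25 (two parent–offspring links: r = (1/2)^2 = 1/4).
r to a first cousin = 0.125 (first cousins share one grandparent pair — two paths of length 4: r = 2·(1/2)^4 = 1/8).
r to a full sibling = 1/2 (full sibs share both parents — two paths of length 2: r = 2·(1/2)^2 = 1/2).
Summing one r·B term per recipient: 4·0.25·0.0758 + 4·0.125·0.52 + 3·0.5·0.16 = 0.5758.
0.5758 > 0.25: the indirect benefit exceeds the cost.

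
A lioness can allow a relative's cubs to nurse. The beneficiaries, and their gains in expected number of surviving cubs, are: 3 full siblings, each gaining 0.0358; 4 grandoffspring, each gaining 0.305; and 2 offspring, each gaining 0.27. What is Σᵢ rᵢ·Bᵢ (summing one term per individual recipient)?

0.6287

r to a full sibling = 0.5 (full sibs share both parents — two paths of length 2: r = 2·(1/2)^2 = 1/2).
r to a grandoffspring = 1/4 (two parent–offspring links: r = (1/2)^2 = 1/4).
r to an offspring = 1/2 (one parent–offspring link: r = (1/2)^1 = 1/2).
Summing one r·B term per recipient: 3·0.5·0.0358 + 4·0.25·0.305 + 2·0.5·0.27 = 0.6287.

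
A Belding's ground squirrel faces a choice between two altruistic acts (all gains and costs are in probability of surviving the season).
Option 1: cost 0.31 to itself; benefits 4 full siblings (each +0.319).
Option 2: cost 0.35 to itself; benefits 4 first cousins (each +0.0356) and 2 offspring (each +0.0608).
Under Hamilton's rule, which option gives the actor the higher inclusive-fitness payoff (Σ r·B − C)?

Option 1: r to a full sibling = 0.5.
Option 1: Σ r·B − C = (4·0.5·0.319) − 0.31 = 0.328.
Option 2: r to a first cousin = 0.125.
Option 2: r to an offspring = 0.5.
Option 2: Σ r·B − C = (4·0.125·0.0356 + 2·0.5·0.0608) − 0.35 = -0.2714.
Option 1 has the higher net inclusive-fitness payoff.

Option 1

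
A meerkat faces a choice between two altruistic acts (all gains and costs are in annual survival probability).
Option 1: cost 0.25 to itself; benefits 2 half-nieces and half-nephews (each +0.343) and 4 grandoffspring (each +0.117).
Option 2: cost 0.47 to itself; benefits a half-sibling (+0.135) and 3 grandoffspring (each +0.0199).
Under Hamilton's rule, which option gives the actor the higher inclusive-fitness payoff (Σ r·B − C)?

Option 1: r to a half-niece or half-nephew = 0.125.
Option 1: r to a grandoffspring = 0.25.
Option 1: Σ r·B − C = (2·0.125·0.343 + 4·0.25·0.117) − 0.25 = -0.04725.
Option 2: r to a half-sibling = 0.25.
Option 2: r to a grandoffspring = 0.25.
Option 2: Σ r·B − C = (1·0.25·0.135 + 3·0.25·0.0199) − 0.47 = -0.421325.
Option 1 has the higher net inclusive-fitness payoff.

Option 1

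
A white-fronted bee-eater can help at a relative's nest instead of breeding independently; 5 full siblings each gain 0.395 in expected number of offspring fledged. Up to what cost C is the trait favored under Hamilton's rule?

r to a full sibling = 1/2 (full sibs share both parents — two paths of length 2: r = 2·(1/2)^2 = 1/2).
Hamilton's rule: n·r·B > C, so the trait is favored while C < n·r·B = 5·0.5·0.395 = 0.9875.

0.9875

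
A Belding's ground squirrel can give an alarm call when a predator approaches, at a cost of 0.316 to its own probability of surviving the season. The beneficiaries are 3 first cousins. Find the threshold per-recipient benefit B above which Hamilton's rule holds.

0.8427

r to a first cousin = 1/8 (first cousins share one grandparent pair — two paths of length 4: r = 2·(1/2)^4 = 1/8).
Hamilton's rule with n recipients of equal r: n·r·B > C, so B > C/(n·r) = 0.316/(3·0.125) = 0.8427.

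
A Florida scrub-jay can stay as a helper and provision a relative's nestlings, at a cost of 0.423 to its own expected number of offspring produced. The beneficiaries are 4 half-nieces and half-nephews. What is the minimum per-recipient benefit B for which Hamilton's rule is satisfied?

r to a half-niece or half-nephew = 0.125 (half-aunt/uncle↔niece/nephew: one path of length 3: r = (1/2)^3 = 1/8).
Hamilton's rule with n recipients of equal r: n·r·B > C, so B > C/(n·r) = 0.423/(4·0.125) = 0.846.

0.846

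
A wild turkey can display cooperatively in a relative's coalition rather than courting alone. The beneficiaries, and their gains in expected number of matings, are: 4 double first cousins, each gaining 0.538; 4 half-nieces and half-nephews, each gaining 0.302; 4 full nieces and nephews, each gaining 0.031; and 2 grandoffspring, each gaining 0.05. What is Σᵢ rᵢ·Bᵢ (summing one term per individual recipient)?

r to a double first cousin = 0.25 (double first cousins share both grandparent pairs — four paths of length 4: r = 4·(1/2)^4 = 1/4).
r to a half-niece or half-nephew = 1/8 (half-aunt/uncle↔niece/nephew: one path of length 3: r = (1/2)^3 = 1/8).
r to a full niece or nephew = 1/4 (full aunt/uncle↔niece/nephew: two paths of length 3 through the shared grandparent pair: r = 2·(1/2)^3 = 1/4).
r to a grandoffspring = 1/4 (two parent–offspring links: r = (1/2)^2 = 1/4).
Summing one r·B term per recipient: 4·0.25·0.538 + 4·0.125·0.302 + 4·0.25·0.031 + 2·0.25·0.05 = 0.745.

0.745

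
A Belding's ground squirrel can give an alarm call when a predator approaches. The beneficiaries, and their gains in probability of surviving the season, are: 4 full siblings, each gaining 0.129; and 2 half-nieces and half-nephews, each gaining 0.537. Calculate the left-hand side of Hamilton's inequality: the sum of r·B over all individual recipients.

r to a full sibling = 1/2 (full sibs share both parents — two paths of length 2: r = 2·(1/2)^2 = 1/2).
r to a half-niece or half-nephew = 1/8 (half-aunt/uncle↔niece/nephew: one path of length 3: r = (1/2)^3 = 1/8).
Summing one r·B term per recipient: 4·0.5·0.129 + 2·0.125·0.537 = 0.39225.

0.39225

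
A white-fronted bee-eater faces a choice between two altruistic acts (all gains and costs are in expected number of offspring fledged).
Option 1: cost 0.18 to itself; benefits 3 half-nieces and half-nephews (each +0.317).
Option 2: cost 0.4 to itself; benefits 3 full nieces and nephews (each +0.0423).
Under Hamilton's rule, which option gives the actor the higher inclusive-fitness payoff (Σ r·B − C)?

Option 1

Option 1: r to a half-niece or half-nephew = 0.125.
Option 1: Σ r·B − C = (3·0.125·0.317) − 0.18 = -0.061125.
Option 2: r to a full niece or nephew = 0.25.
Option 2: Σ r·B − C = (3·0.25·0.0423) − 0.4 = -0.368275.
Option 1 has the higher net inclusive-fitness payoff.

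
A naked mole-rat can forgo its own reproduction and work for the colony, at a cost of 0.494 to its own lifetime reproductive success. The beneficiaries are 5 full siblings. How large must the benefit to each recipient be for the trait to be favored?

0.1976

r to a full sibling = 1/2 (full sibs share both parents — two paths of length 2: r = 2·(1/2)^2 = 1/2).
Hamilton's rule with n recipients of equal r: n·r·B > C, so B > C/(n·r) = 0.494/(5·0.5) = 0.1976.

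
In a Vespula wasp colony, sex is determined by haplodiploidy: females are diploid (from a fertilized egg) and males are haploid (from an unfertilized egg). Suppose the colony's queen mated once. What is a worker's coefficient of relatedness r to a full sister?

Haplodiploid full sisters inherit their father's entire haploid genome identically (contributing 1/2) and on average half of their mother's contribution (1/2 · 1/2 = 1/4); r = 1/2 + 1/4 = 3/4.

0.75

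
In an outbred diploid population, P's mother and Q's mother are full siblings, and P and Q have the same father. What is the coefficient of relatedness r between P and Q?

Relatedness sums over independent paths through distinct common ancestors.
P and Q are related in two ways: first cousins through their mothers (r = 1/8) and half-sibs through their shared father (r = 1/4).
r = 1/8 + 1/4 = 0.375.

0.375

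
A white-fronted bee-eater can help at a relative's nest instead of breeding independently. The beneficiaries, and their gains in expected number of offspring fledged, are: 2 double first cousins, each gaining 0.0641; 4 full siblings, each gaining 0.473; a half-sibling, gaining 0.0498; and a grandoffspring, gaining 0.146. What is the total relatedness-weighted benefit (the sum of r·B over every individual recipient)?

1.027

r to a double first cousin = 0.25 (double first cousins share both grandparent pairs — four paths of length 4: r = 4·(1/2)^4 = 1/4).
r to a full sibling = 0.5 (full sibs share both parents — two paths of length 2: r = 2·(1/2)^2 = 1/2).
r to a half-sibling = 1/4 (half-sibs share one parent — one path of length 2: r = (1/2)^2 = 1/4).
r to a grandoffspring = 0.25 (two parent–offspring links: r = (1/2)^2 = 1/4).
Summing one r·B term per recipient: 2·0.25·0.0641 + 4·0.5·0.473 + 1·0.25·0.0498 + 1·0.25·0.146 = 1.027.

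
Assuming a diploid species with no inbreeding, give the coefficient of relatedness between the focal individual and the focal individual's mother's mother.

0.25

Each parent–offspring link contributes a factor of 1/2, and independent paths through distinct common ancestors add.
Two parent–offspring links: r = (1/2)^2 = 1/4.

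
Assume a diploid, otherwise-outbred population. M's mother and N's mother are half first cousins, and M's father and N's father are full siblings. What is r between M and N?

Independent pedigree routes through distinct common ancestors add.
M and N are related in two ways: half second cousins through their mothers (r = 1/64) and first cousins through their fathers (r = 1/8).
r = 1/64 + 1/8 = 9/64 = 0.140625.

0.140625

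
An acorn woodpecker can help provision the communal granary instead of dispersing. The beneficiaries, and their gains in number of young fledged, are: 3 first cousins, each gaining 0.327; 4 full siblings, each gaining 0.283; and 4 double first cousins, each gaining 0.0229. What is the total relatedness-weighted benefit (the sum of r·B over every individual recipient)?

0.711525

r to a first cousin = 0.125 (first cousins share one grandparent pair — two paths of length 4: r = 2·(1/2)^4 = 1/8).
r to a full sibling = 1/2 (full sibs share both parents — two paths of length 2: r = 2·(1/2)^2 = 1/2).
r to a double first cousin = 1/4 (double first cousins share both grandparent pairs — four paths of length 4: r = 4·(1/2)^4 = 1/4).
Summing one r·B term per recipient: 3·0.125·0.327 + 4·0.5·0.283 + 4·0.25·0.0229 = 0.711525.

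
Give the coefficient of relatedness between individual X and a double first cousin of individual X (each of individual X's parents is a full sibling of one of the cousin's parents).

Each parent–offspring link contributes a factor of 1/2, and independent paths through distinct common ancestors add.
Double first cousins share both grandparent pairs — four paths of length 4: r = 4·(1/2)^4 = 1/4.

0.25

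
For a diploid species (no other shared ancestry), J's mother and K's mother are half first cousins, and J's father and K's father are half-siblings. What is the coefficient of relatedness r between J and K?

0.078125

Independent pedigree routes through distinct common ancestors add.
J and K are related in two ways: half second cousins through their mothers (r = 1/64) and half first cousins through their fathers (r = 1/16).
r = 1/64 + 1/16 = 5/64 = 0.078125.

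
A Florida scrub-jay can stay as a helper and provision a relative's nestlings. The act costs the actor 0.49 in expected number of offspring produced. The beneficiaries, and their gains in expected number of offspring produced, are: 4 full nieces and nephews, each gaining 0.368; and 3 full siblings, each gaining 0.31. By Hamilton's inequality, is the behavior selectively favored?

Hamilton's rule: the trait is favored when the sum of r·B over every recipient exceeds the actor's cost C.
r to a full niece or nephew = 0.25 (full aunt/uncle↔niece/nephew: two paths of length 3 through the shared grandparent pair: r = 2·(1/2)^3 = 1/4).
r to a full sibling = 0.5 (full sibs share both parents — two paths of length 2: r = 2·(1/2)^2 = 1/2).
Summing one r·B term per recipient: 4·0.25·0.368 + 3·0.5·0.31 = 0.833.
0.833 > 0.49: the indirect benefit exceeds the cost.

Yes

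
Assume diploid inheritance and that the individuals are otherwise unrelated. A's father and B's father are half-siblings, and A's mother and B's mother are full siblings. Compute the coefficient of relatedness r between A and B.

Relatedness sums over independent paths through distinct common ancestors.
A and B are related in two ways: half first cousins through their fathers (r = 1/16) and first cousins through their mothers (r = 1/8).
r = 1/16 + 1/8 = 3/16 = 0.1875.

0.1875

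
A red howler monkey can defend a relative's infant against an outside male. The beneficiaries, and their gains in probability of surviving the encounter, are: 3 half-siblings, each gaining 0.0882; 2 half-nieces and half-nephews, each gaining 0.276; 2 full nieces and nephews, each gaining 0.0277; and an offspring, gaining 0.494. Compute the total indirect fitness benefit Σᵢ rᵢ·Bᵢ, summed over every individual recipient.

0.396

r to a half-sibling = 1/4 (half-sibs share one parent — one path of length 2: r = (1/2)^2 = 1/4).
r to a half-niece or half-nephew = 1/8 (half-aunt/uncle↔niece/nephew: one path of length 3: r = (1/2)^3 = 1/8).
r to a full niece or nephew = 1/4 (full aunt/uncle↔niece/nephew: two paths of length 3 through the shared grandparent pair: r = 2·(1/2)^3 = 1/4).
r to an offspring = 1/2 (one parent–offspring link: r = (1/2)^1 = 1/2).
Summing one r·B term per recipient: 3·0.25·0.0882 + 2·0.125·0.276 + 2·0.25·0.0277 + 1·0.5·0.494 = 0.396.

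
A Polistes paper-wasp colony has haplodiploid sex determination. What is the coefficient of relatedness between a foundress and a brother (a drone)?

Her haploid brother carries none of their father's genes and a random half of their mother's genome; that half matches the maternal half of her own genome with probability 1/2: r = 1/2 · 1/2 = 1/4.

0.25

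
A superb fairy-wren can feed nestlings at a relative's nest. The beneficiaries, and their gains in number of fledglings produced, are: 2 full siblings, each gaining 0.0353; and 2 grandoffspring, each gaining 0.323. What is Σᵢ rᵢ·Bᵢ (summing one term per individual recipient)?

0.1968

r to a full sibling = 0.5 (full sibs share both parents — two paths of length 2: r = 2·(1/2)^2 = 1/2).
r to a grandoffspring = 0.25 (two parent–offspring links: r = (1/2)^2 = 1/4).
Summing one r·B term per recipient: 2·0.5·0.0353 + 2·0.25·0.323 = 0.1968.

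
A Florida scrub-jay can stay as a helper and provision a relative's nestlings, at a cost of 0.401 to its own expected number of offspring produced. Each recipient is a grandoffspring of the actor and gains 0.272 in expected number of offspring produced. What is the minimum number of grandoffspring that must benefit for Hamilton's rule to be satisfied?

6

r to a grandoffspring = 0.25 (two parent–offspring links: r = (1/2)^2 = 1/4).
Hamilton's rule: n·r·B > C  ⇒  n > C/(r·B) = 0.401/(0.25·0.272) = 5.897.
The smallest integer exceeding 5.897 is 6.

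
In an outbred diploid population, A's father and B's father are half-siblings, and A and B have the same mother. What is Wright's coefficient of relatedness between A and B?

Wright's path rule: contributions from independent ancestry routes add.
A and B are related in two ways: half first cousins through their fathers (r = 1/16) and half-sibs through their shared mother (r = 1/4).
r = 1/16 + 1/4 = 5/16 = 0.3125.

0.3125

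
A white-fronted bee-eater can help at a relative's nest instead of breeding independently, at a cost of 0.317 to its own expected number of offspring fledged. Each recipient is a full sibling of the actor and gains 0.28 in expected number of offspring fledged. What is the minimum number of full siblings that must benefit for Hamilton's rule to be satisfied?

r to a full sibling = 1/2 (full sibs share both parents — two paths of length 2: r = 2·(1/2)^2 = 1/2).
Hamilton's rule: n·r·B > C  ⇒  n > C/(r·B) = 0.317/(0.5·0.28) = 2.264.
The smallest integer exceeding 2.264 is 3.

3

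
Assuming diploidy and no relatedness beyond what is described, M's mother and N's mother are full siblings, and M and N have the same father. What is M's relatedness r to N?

0.375

Relatedness sums over independent paths through distinct common ancestors.
M and N are related in two ways: first cousins through their mothers (r = 1/8) and half-sibs through their shared father (r = 1/4).
r = 1/8 + 1/4 = 0.375.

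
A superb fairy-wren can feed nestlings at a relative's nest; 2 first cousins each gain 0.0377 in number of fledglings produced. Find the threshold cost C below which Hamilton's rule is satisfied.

0.009425

r to a first cousin = 0.125 (first cousins share one grandparent pair — two paths of length 4: r = 2·(1/2)^4 = 1/8).
Hamilton's rule: n·r·B > C, so the trait is favored while C < n·r·B = 2·0.125·0.0377 = 0.009425.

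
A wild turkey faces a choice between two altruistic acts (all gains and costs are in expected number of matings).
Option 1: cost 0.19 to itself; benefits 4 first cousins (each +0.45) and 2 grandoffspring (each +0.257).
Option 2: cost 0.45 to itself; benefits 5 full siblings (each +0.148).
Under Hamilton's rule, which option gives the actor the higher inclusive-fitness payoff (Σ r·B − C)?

Option 1

Option 1: r to a first cousin = 0.125.
Option 1: r to a grandoffspring = 0.25.
Option 1: Σ r·B − C = (4·0.125·0.45 + 2·0.25·0.257) − 0.19 = 0.1635.
Option 2: r to a full sibling = 0.5.
Option 2: Σ r·B − C = (5·0.5·0.148) − 0.45 = -0.08.
Option 1 has the higher net inclusive-fitness payoff.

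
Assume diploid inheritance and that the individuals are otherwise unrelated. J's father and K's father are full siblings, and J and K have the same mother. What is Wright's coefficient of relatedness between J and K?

0.375

Relatedness sums over independent paths through distinct common ancestors.
J and K are related in two ways: first cousins through their fathers (r = 1/8) and half-sibs through their shared mother (r = 1/4).
r = 1/8 + 1/4 = 3/8 = 0.375.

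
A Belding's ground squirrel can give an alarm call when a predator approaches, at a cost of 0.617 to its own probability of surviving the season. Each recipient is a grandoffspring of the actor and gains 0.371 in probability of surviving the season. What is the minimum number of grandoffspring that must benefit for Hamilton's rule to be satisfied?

7

r to a grandoffspring = 0.25 (two parent–offspring links: r = (1/2)^2 = 1/4).
Hamilton's rule: n·r·B > C  ⇒  n > C/(r·B) = 0.617/(0.25·0.371) = 6.652.
The smallest integer exceeding 6.652 is 7.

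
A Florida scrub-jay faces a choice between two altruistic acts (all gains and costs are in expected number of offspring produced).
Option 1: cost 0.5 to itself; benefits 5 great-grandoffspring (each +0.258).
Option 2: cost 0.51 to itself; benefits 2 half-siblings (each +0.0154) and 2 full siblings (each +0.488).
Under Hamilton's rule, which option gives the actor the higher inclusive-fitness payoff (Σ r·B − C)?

Option 1: r to a great-grandoffspring = 0.125.
Option 1: Σ r·B − C = (5·0.125·0.258) − 0.5 = -0.33875.
Option 2: r to a half-sibling = 0.25.
Option 2: r to a full sibling = 0.5.
Option 2: Σ r·B − C = (2·0.25·0.0154 + 2·0.5·0.488) − 0.51 = -0.0143.
Option 2 has the higher net inclusive-fitness payoff.

Option 2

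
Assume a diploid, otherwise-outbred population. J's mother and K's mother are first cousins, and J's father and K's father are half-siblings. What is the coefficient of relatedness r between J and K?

Relatedness sums over independent paths through distinct common ancestors.
J and K are related in two ways: second cousins through their mothers (r = 1/32) and half first cousins through their fathers (r = 1/16).
r = 1/32 + 1/16 = 0.09375.

0.09375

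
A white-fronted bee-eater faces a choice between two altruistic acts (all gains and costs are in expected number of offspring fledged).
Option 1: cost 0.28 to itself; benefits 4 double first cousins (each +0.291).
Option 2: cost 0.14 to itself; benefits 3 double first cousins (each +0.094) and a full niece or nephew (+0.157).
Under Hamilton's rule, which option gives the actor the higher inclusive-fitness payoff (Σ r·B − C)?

Option 1: r to a double first cousin = 0.25.
Option 1: Σ r·B − C = (4·0.25·0.291) − 0.28 = 0.011.
Option 2: r to a double first cousin = 0.25.
Option 2: r to a full niece or nephew = 0.25.
Option 2: Σ r·B − C = (3·0.25·0.094 + 1·0.25·0.157) − 0.14 = -0.03025.
Option 1 has the higher net inclusive-fitness payoff.

Option 1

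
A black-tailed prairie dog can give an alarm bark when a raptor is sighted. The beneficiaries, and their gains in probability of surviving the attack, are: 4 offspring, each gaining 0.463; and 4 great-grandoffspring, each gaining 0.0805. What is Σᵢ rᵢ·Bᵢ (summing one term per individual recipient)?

r to an offspring = 1/2 (one parent–offspring link: r = (1/2)^1 = 1/2).
r to a great-grandoffspring = 1/8 (three parent–offspring links: r = (1/2)^3 = 1/8).
Summing one r·B term per recipient: 4·0.5·0.463 + 4·0.125·0.0805 = 0.96625.

0.96625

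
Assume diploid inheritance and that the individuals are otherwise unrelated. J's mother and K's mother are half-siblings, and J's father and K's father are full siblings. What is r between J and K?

Independent pedigree routes through distinct common ancestors add.
J and K are related in two ways: half first cousins through their mothers (r = 1/16) and first cousins through their fathers (r = 1/8).
r = 1/16 + 1/8 = 0.1875.

0.1875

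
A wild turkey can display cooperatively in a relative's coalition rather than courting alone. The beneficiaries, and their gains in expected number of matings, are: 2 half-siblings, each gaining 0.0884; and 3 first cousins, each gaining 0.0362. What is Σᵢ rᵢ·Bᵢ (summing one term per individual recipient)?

0.057775

r to a half-sibling = 1/4 (half-sibs share one parent — one path of length 2: r = (1/2)^2 = 1/4).
r to a first cousin = 1/8 (first cousins share one grandparent pair — two paths of length 4: r = 2·(1/2)^4 = 1/8).
Summing one r·B term per recipient: 2·0.25·0.0884 + 3·0.125·0.0362 = 0.057775.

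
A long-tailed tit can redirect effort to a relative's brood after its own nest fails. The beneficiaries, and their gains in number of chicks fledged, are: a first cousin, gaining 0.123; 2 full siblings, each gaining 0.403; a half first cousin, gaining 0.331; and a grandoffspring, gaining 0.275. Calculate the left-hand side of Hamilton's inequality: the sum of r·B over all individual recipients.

0.5078125

r to a first cousin = 0.125 (first cousins share one grandparent pair — two paths of length 4: r = 2·(1/2)^4 = 1/8).
r to a full sibling = 1/2 (full sibs share both parents — two paths of length 2: r = 2·(1/2)^2 = 1/2).
r to a half first cousin = 1/16 (half first cousins share one grandparent — one path of length 4: r = (1/2)^4 = 1/16).
r to a grandoffspring = 1/4 (two parent–offspring links: r = (1/2)^2 = 1/4).
Summing one r·B term per recipient: 1·0.125·0.123 + 2·0.5·0.403 + 1·0.0625·0.331 + 1·0.25·0.275 = 0.5078125.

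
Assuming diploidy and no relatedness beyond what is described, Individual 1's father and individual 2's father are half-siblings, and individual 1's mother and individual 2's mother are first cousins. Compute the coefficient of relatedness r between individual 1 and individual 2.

0.09375

Wright's path rule: contributions from independent ancestry routes add.
Individual 1 and individual 2 are related in two ways: half first cousins through their fathers (r = 1/16) and second cousins through their mothers (r = 1/32).
r = 1/16 + 1/32 = 3/32 = 0.09375.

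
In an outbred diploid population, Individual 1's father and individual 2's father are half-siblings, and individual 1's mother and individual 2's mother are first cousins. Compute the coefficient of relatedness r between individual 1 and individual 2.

With two independent routes of shared ancestry, r is the sum of the two contributions.
Individual 1 and individual 2 are related in two ways: half first cousins through their fathers (r = 1/16) and second cousins through their mothers (r = 1/32).
r = 1/16 + 1/32 = 0.09375.

0.09375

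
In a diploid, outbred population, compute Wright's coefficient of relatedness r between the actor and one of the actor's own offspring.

Each parent–offspring link contributes a factor of 1/2, and independent paths through distinct common ancestors add.
One parent–offspring link: r = (1/2)^1 = 1/2.

0.5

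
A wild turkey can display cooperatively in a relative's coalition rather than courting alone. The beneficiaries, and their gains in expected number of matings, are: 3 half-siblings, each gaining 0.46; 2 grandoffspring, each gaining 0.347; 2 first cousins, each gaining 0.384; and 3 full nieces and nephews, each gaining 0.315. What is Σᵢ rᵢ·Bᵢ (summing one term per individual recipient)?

0.85075

r to a half-sibling = 1/4 (half-sibs share one parent — one path of length 2: r = (1/2)^2 = 1/4).
r to a grandoffspring = 0.25 (two parent–offspring links: r = (1/2)^2 = 1/4).
r to a first cousin = 0.125 (first cousins share one grandparent pair — two paths of length 4: r = 2·(1/2)^4 = 1/8).
r to a full niece or nephew = 1/4 (full aunt/uncle↔niece/nephew: two paths of length 3 through the shared grandparent pair: r = 2·(1/2)^3 = 1/4).
Summing one r·B term per recipient: 3·0.25·0.46 + 2·0.25·0.347 + 2·0.125·0.384 + 3·0.25·0.315 = 0.85075.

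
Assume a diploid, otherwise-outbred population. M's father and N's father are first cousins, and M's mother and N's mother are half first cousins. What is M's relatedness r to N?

With two independent routes of shared ancestry, r is the sum of the two contributions.
M and N are related in two ways: second cousins through their fathers (r = 1/32) and half second cousins through their mothers (r = 1/64).
r = 1/32 + 1/64 = 0.046875.

0.046875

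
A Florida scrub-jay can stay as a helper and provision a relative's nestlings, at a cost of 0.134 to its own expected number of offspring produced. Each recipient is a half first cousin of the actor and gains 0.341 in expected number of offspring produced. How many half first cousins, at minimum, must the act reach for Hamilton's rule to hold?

7

r to a half first cousin = 1/16 (half first cousins share one grandparent — one path of length 4: r = (1/2)^4 = 1/16).
Hamilton's rule: n·r·B > C  ⇒  n > C/(r·B) = 0.134/(0.0625·0.341) = 6.287.
The smallest integer exceeding 6.287 is 7.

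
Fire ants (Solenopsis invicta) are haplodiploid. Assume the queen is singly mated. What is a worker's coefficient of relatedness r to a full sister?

0.75

Haplodiploid full sisters inherit their father's entire haploid genome identically (contributing 1/2) and on average half of their mother's contribution (1/2 · 1/2 = 1/4); r = 1/2 + 1/4 = 3/4.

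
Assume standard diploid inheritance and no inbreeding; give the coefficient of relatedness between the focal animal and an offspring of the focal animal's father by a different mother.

0.25

Each parent–offspring link contributes a factor of 1/2, and independent paths through distinct common ancestors add.
Half-sibs share one parent — one path of length 2: r = (1/2)^2 = 1/4.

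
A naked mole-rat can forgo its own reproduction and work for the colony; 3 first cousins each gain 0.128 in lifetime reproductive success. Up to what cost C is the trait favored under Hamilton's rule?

r to a first cousin = 1/8 (first cousins share one grandparent pair — two paths of length 4: r = 2·(1/2)^4 = 1/8).
Hamilton's rule: n·r·B > C, so the trait is favored while C < n·r·B = 3·0.125·0.128 = 0.048.

0.048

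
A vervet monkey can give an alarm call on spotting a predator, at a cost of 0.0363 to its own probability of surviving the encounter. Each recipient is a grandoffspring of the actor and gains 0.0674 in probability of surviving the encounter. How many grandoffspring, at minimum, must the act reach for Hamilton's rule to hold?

3

r to a grandoffspring = 0.25 (two parent–offspring links: r = (1/2)^2 = 1/4).
Hamilton's rule: n·r·B > C  ⇒  n > C/(r·B) = 0.0363/(0.25·0.0674) = 2.154.
The smallest integer exceeding 2.154 is 3.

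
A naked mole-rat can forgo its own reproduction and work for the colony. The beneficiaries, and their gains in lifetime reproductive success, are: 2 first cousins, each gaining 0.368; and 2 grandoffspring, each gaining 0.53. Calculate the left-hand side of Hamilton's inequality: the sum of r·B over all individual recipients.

0.357

r to a first cousin = 1/8 (first cousins share one grandparent pair — two paths of length 4: r = 2·(1/2)^4 = 1/8).
r to a grandoffspring = 1/4 (two parent–offspring links: r = (1/2)^2 = 1/4).
Summing one r·B term per recipient: 2·0.125·0.368 + 2·0.25·0.53 = 0.357.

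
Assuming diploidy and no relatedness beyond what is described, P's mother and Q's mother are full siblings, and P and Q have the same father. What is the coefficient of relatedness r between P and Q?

Independent pedigree routes through distinct common ancestors add.
P and Q are related in two ways: first cousins through their mothers (r = 1/8) and half-sibs through their shared father (r = 1/4).
r = 1/8 + 1/4 = 3/8 = 0.375.

0.375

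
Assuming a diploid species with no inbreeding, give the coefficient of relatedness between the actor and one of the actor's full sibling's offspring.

0.25

Each parent–offspring link contributes a factor of 1/2, and independent paths through distinct common ancestors add.
Full aunt/uncle↔niece/nephew: two paths of length 3 through the shared grandparent pair: r = 2·(1/2)^3 = 1/4.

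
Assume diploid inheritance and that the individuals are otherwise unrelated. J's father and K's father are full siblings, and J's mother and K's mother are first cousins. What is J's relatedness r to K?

0.15625

Independent pedigree routes through distinct common ancestors add.
J and K are related in two ways: first cousins through their fathers (r = 1/8) and second cousins through their mothers (r = 1/32).
r = 1/8 + 1/32 = 0.15625.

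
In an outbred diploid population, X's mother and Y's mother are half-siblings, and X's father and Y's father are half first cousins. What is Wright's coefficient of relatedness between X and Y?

0.078125

Independent pedigree routes through distinct common ancestors add.
X and Y are related in two ways: half first cousins through their mothers (r = 1/16) and half second cousins through their fathers (r = 1/64).
r = 1/16 + 1/64 = 0.078125.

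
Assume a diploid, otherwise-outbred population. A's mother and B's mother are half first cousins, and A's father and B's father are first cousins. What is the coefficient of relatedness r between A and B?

0.046875

Independent pedigree routes through distinct common ancestors add.
A and B are related in two ways: half second cousins through their mothers (r = 1/64) and second cousins through their fathers (r = 1/32).
r = 1/64 + 1/32 = 0.046875.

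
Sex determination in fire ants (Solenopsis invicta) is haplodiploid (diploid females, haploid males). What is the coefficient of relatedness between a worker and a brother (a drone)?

Her haploid brother carries none of their father's genes and a random half of their mother's genome; that half matches the maternal half of her own genome with probability 1/2: r = 1/2 · 1/2 = 1/4.

0.25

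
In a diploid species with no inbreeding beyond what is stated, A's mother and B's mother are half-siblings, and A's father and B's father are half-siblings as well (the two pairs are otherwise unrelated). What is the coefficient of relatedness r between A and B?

Wright's path rule: contributions from independent ancestry routes add.
A and B are related in two ways: half first cousins through their mothers (r = 1/16) and half first cousins through their fathers (r = 1/16).
r = 1/16 + 1/16 = 0.125.

0.125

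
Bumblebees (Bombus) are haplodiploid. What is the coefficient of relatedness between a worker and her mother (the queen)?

0.5

One meiotic link between diploid queen and diploid daughter: r = 1/2.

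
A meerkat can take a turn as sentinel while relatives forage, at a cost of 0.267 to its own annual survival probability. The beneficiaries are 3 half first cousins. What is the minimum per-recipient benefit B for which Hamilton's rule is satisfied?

1.424

r to a half first cousin = 0.0625 (half first cousins share one grandparent — one path of length 4: r = (1/2)^4 = 1/16).
Hamilton's rule with n recipients of equal r: n·r·B > C, so B > C/(n·r) = 0.267/(3·0.0625) = 1.424.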